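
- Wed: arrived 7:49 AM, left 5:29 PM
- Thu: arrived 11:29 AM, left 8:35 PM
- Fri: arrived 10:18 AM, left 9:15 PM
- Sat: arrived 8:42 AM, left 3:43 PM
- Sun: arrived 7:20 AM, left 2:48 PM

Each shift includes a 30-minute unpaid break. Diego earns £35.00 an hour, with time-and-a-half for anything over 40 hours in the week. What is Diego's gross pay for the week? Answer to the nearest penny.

£1489.25

Wed: 7:49 AM–5:29 PM = 9 h 40 min; less 30 min break → 9 h 10 min
Thu: 11:29 AM–8:35 PM = 9 h 6 min; less 30 min break → 8 h 36 min
Fri: 10:18 AM–9:15 PM = 10 h 57 min; less 30 min break → 10 h 27 min
Sat: 8:42 AM–3:43 PM = 7 h 1 min; less 30 min break → 6 h 31 min
Sun: 7:20 AM–2:48 PM = 7 h 28 min; less 30 min break → 6 h 58 min
Total worked: 41 h 42 min = 2502 min.
Regular 40 h 0 min = 2400 min at £35.00/h; overtime 1 h 42 min = 102 min at £52.50/h.
Pay = (2400 × £35.00 + 102 × £52.50) ÷ 60 = £1489.25.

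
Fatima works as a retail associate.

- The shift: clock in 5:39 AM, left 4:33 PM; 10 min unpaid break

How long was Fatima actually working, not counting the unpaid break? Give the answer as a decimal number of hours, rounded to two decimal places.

10.73 hours

The shift: 5:39 AM–4:33 PM = 10 h 54 min; less 10 min break → 10 h 44 min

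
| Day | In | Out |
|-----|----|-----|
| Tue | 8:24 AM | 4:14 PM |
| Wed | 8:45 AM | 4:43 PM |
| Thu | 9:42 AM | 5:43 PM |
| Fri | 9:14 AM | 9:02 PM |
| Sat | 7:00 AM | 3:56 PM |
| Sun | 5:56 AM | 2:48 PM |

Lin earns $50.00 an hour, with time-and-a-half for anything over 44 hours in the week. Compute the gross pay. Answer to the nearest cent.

Tue: 8:24 AM–4:14 PM = 7 h 50 min
Wed: 8:45 AM–4:43 PM = 7 h 58 min
Thu: 9:42 AM–5:43 PM = 8 h 1 min
Fri: 9:14 AM–9:02 PM = 11 h 48 min
Sat: 7:00 AM–3:56 PM = 8 h 56 min
Sun: 5:56 AM–2:48 PM = 8 h 52 min
Total worked: 53 h 25 min = 3205 min.
Regular 44 h 0 min = 2640 min at $50.00/h; overtime 9 h 25 min = 565 min at $75.00/h.
Pay = (2640 × $50.00 + 565 × $75.00) ÷ 60 = $2906.25.

$2906.25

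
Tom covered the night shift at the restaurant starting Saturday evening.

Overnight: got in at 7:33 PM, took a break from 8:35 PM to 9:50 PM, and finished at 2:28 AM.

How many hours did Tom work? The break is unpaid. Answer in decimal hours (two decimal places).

5.67 hours

Overnight: 7:33 PM → midnight = 4 h 27 min; midnight → 2:28 AM = 2 h 28 min; span 6 h 55 min; less 75 min break → 5 h 40 min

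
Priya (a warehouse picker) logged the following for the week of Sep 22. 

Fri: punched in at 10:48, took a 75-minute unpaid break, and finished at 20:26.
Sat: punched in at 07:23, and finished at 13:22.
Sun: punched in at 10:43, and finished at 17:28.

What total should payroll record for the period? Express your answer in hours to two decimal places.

21.12 hours

Fri: 10:48–20:26 = 9 h 38 min; less 75 min break → 8 h 23 min
Sat: 07:23–13:22 = 5 h 59 min
Sun: 10:43–17:28 = 6 h 45 min
Total: 8 h 23 min + 5 h 59 min + 6 h 45 min = 21 h 7 min.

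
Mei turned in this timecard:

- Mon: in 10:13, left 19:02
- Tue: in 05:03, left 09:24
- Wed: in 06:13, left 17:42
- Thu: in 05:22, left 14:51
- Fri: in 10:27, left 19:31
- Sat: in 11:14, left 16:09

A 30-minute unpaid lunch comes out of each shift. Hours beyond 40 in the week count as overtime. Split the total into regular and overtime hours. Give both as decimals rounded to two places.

Mon: 10:13–19:02 = 8 h 49 min; less 30 min break → 8 h 19 min
Tue: 05:03–09:24 = 4 h 21 min; less 30 min break → 3 h 51 min
Wed: 06:13–17:42 = 11 h 29 min; less 30 min break → 10 h 59 min
Thu: 05:22–14:51 = 9 h 29 min; less 30 min break → 8 h 59 min
Fri: 10:27–19:31 = 9 h 4 min; less 30 min break → 8 h 34 min
Sat: 11:14–16:09 = 4 h 55 min; less 30 min break → 4 h 25 min
Total worked: 45 h 7 min = 45.12 h.
Threshold 40 h → overtime 5 h 7 min, regular 40 h 0 min.

Regular 40.00 hours, overtime 5.12 hours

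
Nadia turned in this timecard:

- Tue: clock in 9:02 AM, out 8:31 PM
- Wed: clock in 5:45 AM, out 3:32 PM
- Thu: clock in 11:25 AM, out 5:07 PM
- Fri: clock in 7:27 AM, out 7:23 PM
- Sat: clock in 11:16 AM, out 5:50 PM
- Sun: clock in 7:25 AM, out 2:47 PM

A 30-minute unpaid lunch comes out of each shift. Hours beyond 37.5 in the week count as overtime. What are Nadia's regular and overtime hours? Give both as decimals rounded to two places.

Tue: 9:02 AM–8:31 PM = 11 h 29 min; less 30 min break → 10 h 59 min
Wed: 5:45 AM–3:32 PM = 9 h 47 min; less 30 min break → 9 h 17 min
Thu: 11:25 AM–5:07 PM = 5 h 42 min; less 30 min break → 5 h 12 min
Fri: 7:27 AM–7:23 PM = 11 h 56 min; less 30 min break → 11 h 26 min
Sat: 11:16 AM–5:50 PM = 6 h 34 min; less 30 min break → 6 h 4 min
Sun: 7:25 AM–2:47 PM = 7 h 22 min; less 30 min break → 6 h 52 min
Total worked: 49 h 50 min = 49.83 h.
Threshold 37.5 h → overtime 12 h 20 min, regular 37 h 30 min.

Regular 37.50 hours, overtime 12.33 hours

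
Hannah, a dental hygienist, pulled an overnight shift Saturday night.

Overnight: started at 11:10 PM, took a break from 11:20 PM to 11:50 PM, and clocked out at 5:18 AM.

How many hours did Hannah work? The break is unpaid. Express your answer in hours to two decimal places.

Overnight: 11:10 PM → midnight = 0 h 50 min; midnight → 5:18 AM = 5 h 18 min; span 6 h 8 min; less 30 min break → 5 h 38 min

5.63 hours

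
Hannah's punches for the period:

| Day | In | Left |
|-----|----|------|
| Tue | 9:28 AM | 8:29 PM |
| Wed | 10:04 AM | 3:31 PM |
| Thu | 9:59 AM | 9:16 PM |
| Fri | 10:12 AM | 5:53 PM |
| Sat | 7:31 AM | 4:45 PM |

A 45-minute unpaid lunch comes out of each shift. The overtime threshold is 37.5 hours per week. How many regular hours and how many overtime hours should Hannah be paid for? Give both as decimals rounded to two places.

Regular 37.50 hours, overtime 3.42 hours

Tue: 9:28 AM–8:29 PM = 11 h 1 min; less 45 min break → 10 h 16 min
Wed: 10:04 AM–3:31 PM = 5 h 27 min; less 45 min break → 4 h 42 min
Thu: 9:59 AM–9:16 PM = 11 h 17 min; less 45 min break → 10 h 32 min
Fri: 10:12 AM–5:53 PM = 7 h 41 min; less 45 min break → 6 h 56 min
Sat: 7:31 AM–4:45 PM = 9 h 14 min; less 45 min break → 8 h 29 min
Total worked: 40 h 55 min = 40.92 h.
Threshold 37.5 h → overtime 3 h 25 min, regular 37 h 30 min.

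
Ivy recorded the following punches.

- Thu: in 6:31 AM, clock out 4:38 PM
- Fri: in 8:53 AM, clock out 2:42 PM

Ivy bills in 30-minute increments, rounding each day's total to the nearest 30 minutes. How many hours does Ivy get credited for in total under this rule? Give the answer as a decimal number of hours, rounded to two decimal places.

16.00 hours

Thu: 6:31 AM–4:38 PM = 10 h 7 min → rounds to 10 h 0 min
Fri: 8:53 AM–2:42 PM = 5 h 49 min → rounds to 6 h 0 min
Total credited: 16 h 0 min.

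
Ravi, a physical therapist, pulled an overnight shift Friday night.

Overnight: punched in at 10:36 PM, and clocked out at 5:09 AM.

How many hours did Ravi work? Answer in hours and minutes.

6 h 33 min

Overnight: 10:36 PM → midnight = 1 h 24 min; midnight → 5:09 AM = 5 h 9 min; span 6 h 33 min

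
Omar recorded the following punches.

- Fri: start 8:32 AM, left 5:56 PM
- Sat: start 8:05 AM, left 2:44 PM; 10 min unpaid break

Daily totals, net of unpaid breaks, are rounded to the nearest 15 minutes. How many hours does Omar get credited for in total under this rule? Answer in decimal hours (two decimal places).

16.00 hours

Fri: 8:32 AM–5:56 PM = 9 h 24 min → rounds to 9 h 30 min
Sat: 8:05 AM–2:44 PM = 6 h 39 min − 10 min = 6 h 29 min → rounds to 6 h 30 min
Total credited: 16 h 0 min.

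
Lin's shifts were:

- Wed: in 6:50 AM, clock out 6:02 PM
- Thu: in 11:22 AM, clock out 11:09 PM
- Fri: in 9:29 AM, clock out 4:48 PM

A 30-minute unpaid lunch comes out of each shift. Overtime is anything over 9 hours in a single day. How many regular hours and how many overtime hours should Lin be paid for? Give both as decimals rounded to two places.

Wed: 6:50 AM–6:02 PM = 11 h 12 min; less 30 min break → 10 h 42 min
Thu: 11:22 AM–11:09 PM = 11 h 47 min; less 30 min break → 11 h 17 min
Fri: 9:29 AM–4:48 PM = 7 h 19 min; less 30 min break → 6 h 49 min
Wed reg 9 h 0 min / OT 1 h 42 min; Thu reg 9 h 0 min / OT 2 h 17 min; Fri reg 6 h 49 min / OT 0 h 0 min.
Totals: regular 24 h 49 min, overtime 3 h 59 min.

Regular 24.82 hours, overtime 3.98 hours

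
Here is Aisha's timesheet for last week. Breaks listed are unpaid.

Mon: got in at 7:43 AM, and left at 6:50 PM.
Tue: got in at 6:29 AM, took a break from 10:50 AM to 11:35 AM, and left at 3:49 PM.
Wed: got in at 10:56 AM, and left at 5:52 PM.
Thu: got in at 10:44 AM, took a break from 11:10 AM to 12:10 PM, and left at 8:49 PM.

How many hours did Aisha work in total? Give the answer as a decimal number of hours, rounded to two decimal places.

35.72 hours

Mon: 7:43 AM–6:50 PM = 11 h 7 min
Tue: 6:29 AM–3:49 PM = 9 h 20 min; less 45 min break → 8 h 35 min
Wed: 10:56 AM–5:52 PM = 6 h 56 min
Thu: 10:44 AM–8:49 PM = 10 h 5 min; less 60 min break → 9 h 5 min
Total: 11 h 7 min + 8 h 35 min + 6 h 56 min + 9 h 5 min = 35 h 43 min.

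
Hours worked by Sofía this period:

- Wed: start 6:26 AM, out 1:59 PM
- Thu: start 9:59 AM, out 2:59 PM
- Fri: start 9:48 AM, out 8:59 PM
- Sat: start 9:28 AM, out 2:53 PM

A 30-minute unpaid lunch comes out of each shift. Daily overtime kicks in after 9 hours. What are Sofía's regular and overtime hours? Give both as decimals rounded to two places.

Wed: 6:26 AM–1:59 PM = 7 h 33 min; less 30 min break → 7 h 3 min
Thu: 9:59 AM–2:59 PM = 5 h 0 min; less 30 min break → 4 h 30 min
Fri: 9:48 AM–8:59 PM = 11 h 11 min; less 30 min break → 10 h 41 min
Sat: 9:28 AM–2:53 PM = 5 h 25 min; less 30 min break → 4 h 55 min
Wed reg 7 h 3 min / OT 0 h 0 min; Thu reg 4 h 30 min / OT 0 h 0 min; Fri reg 9 h 0 min / OT 1 h 41 min; Sat reg 4 h 55 min / OT 0 h 0 min.
Totals: regular 25 h 28 min, overtime 1 h 41 min.

Regular 25.47 hours, overtime 1.68 hours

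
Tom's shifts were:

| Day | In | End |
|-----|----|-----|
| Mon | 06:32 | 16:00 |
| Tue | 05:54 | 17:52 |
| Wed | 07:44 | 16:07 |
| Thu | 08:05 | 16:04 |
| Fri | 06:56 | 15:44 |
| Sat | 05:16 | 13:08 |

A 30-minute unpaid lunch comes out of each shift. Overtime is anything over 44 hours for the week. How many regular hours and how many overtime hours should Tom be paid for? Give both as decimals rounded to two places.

Mon: 06:32–16:00 = 9 h 28 min; less 30 min break → 8 h 58 min
Tue: 05:54–17:52 = 11 h 58 min; less 30 min break → 11 h 28 min
Wed: 07:44–16:07 = 8 h 23 min; less 30 min break → 7 h 53 min
Thu: 08:05–16:04 = 7 h 59 min; less 30 min break → 7 h 29 min
Fri: 06:56–15:44 = 8 h 48 min; less 30 min break → 8 h 18 min
Sat: 05:16–13:08 = 7 h 52 min; less 30 min break → 7 h 22 min
Total worked: 51 h 28 min = 51.47 h.
Threshold 44 h → overtime 7 h 28 min, regular 44 h 0 min.

Regular 44.00 hours, overtime 7.47 hours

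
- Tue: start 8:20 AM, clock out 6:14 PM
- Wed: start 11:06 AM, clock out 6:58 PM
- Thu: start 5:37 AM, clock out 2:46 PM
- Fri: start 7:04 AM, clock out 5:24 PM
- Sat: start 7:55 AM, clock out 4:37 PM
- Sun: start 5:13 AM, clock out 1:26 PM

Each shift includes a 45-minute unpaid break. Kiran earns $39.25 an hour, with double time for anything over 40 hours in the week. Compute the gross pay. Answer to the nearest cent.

$2328.83

Tue: 8:20 AM–6:14 PM = 9 h 54 min; less 45 min break → 9 h 9 min
Wed: 11:06 AM–6:58 PM = 7 h 52 min; less 45 min break → 7 h 7 min
Thu: 5:37 AM–2:46 PM = 9 h 9 min; less 45 min break → 8 h 24 min
Fri: 7:04 AM–5:24 PM = 10 h 20 min; less 45 min break → 9 h 35 min
Sat: 7:55 AM–4:37 PM = 8 h 42 min; less 45 min break → 7 h 57 min
Sun: 5:13 AM–1:26 PM = 8 h 13 min; less 45 min break → 7 h 28 min
Total worked: 49 h 40 min = 2980 min.
Regular 40 h 0 min = 2400 min at $39.25/h; overtime 9 h 40 min = 580 min at $78.50/h.
Pay = (2400 × $39.25 + 580 × $78.50) ÷ 60 = $2328.83.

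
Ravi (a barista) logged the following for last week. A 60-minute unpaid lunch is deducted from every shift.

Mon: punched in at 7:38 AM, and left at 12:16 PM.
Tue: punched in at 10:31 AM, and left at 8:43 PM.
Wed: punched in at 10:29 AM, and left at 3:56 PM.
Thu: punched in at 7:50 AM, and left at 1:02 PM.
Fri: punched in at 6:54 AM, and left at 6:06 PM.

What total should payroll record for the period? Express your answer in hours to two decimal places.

31.68 hours

Mon: 7:38 AM–12:16 PM = 4 h 38 min; less 60 min break → 3 h 38 min
Tue: 10:31 AM–8:43 PM = 10 h 12 min; less 60 min break → 9 h 12 min
Wed: 10:29 AM–3:56 PM = 5 h 27 min; less 60 min break → 4 h 27 min
Thu: 7:50 AM–1:02 PM = 5 h 12 min; less 60 min break → 4 h 12 min
Fri: 6:54 AM–6:06 PM = 11 h 12 min; less 60 min break → 10 h 12 min
Total: 3 h 38 min + 9 h 12 min + 4 h 27 min + 4 h 12 min + 10 h 12 min = 31 h 41 min.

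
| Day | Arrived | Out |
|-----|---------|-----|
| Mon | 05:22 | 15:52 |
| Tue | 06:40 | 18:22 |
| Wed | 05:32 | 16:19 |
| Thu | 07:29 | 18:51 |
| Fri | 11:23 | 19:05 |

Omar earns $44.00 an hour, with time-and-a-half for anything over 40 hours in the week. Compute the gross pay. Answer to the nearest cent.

Mon: 05:22–15:52 = 10 h 30 min
Tue: 06:40–18:22 = 11 h 42 min
Wed: 05:32–16:19 = 10 h 47 min
Thu: 07:29–18:51 = 11 h 22 min
Fri: 11:23–19:05 = 7 h 42 min
Total worked: 52 h 3 min = 3123 min.
Regular 40 h 0 min = 2400 min at $44.00/h; overtime 12 h 3 min = 723 min at $66.00/h.
Pay = (2400 × $44.00 + 723 × $66.00) ÷ 60 = $2555.30.

$2555.30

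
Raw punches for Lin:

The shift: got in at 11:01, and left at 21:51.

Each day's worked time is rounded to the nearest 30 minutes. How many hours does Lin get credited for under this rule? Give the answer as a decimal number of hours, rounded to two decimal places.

11.00 hours

The shift: 11:01–21:51 = 10 h 50 min → rounds to 11 h 0 min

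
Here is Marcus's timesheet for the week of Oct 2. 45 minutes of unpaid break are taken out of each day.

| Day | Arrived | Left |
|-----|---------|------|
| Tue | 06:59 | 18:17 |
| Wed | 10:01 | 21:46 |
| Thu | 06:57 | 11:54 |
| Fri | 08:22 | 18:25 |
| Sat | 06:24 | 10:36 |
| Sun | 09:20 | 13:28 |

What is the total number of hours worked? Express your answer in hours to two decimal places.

41.88 hours

Tue: 06:59–18:17 = 11 h 18 min; less 45 min break → 10 h 33 min
Wed: 10:01–21:46 = 11 h 45 min; less 45 min break → 11 h 0 min
Thu: 06:57–11:54 = 4 h 57 min; less 45 min break → 4 h 12 min
Fri: 08:22–18:25 = 10 h 3 min; less 45 min break → 9 h 18 min
Sat: 06:24–10:36 = 4 h 12 min; less 45 min break → 3 h 27 min
Sun: 09:20–13:28 = 4 h 8 min; less 45 min break → 3 h 23 min
Total: 10 h 33 min + 11 h 0 min + 4 h 12 min + 9 h 18 min + 3 h 27 min + 3 h 23 min = 41 h 53 min.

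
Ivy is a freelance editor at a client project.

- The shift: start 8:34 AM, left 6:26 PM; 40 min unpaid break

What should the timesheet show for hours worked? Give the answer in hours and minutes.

The shift: 8:34 AM–6:26 PM = 9 h 52 min; less 40 min break → 9 h 12 min

9 h 12 min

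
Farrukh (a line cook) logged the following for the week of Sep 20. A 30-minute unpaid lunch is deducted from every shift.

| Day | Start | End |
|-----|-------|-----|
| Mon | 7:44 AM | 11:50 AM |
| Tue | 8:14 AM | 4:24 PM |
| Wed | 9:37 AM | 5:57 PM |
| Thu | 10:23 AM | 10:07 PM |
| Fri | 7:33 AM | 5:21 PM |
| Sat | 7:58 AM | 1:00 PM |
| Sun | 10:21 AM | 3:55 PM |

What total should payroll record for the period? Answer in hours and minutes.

Mon: 7:44 AM–11:50 AM = 4 h 6 min; less 30 min break → 3 h 36 min
Tue: 8:14 AM–4:24 PM = 8 h 10 min; less 30 min break → 7 h 40 min
Wed: 9:37 AM–5:57 PM = 8 h 20 min; less 30 min break → 7 h 50 min
Thu: 10:23 AM–10:07 PM = 11 h 44 min; less 30 min break → 11 h 14 min
Fri: 7:33 AM–5:21 PM = 9 h 48 min; less 30 min break → 9 h 18 min
Sat: 7:58 AM–1:00 PM = 5 h 2 min; less 30 min break → 4 h 32 min
Sun: 10:21 AM–3:55 PM = 5 h 34 min; less 30 min break → 5 h 4 min
Total: 3 h 36 min + 7 h 40 min + 7 h 50 min + 11 h 14 min + 9 h 18 min + 4 h 32 min + 5 h 4 min = 49 h 14 min.

49 h 14 min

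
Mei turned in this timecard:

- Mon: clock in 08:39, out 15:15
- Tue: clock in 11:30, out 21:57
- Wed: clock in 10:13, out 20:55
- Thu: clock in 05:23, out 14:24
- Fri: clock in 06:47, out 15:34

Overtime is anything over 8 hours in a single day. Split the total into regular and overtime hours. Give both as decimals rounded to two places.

Regular 38.60 hours, overtime 6.95 hours

Mon: 08:39–15:15 = 6 h 36 min
Tue: 11:30–21:57 = 10 h 27 min
Wed: 10:13–20:55 = 10 h 42 min
Thu: 05:23–14:24 = 9 h 1 min
Fri: 06:47–15:34 = 8 h 47 min
Mon reg 6 h 36 min / OT 0 h 0 min; Tue reg 8 h 0 min / OT 2 h 27 min; Wed reg 8 h 0 min / OT 2 h 42 min; Thu reg 8 h 0 min / OT 1 h 1 min; Fri reg 8 h 0 min / OT 0 h 47 min.
Totals: regular 38 h 36 min, overtime 6 h 57 min.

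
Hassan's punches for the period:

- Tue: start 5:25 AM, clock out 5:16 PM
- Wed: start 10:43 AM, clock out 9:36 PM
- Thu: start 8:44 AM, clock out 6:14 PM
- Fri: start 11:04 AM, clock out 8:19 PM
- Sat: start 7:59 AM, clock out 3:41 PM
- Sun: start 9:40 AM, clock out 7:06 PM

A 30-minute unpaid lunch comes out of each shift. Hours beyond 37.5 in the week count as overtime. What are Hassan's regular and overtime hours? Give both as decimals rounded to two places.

Tue: 5:25 AM–5:16 PM = 11 h 51 min; less 30 min break → 11 h 21 min
Wed: 10:43 AM–9:36 PM = 10 h 53 min; less 30 min break → 10 h 23 min
Thu: 8:44 AM–6:14 PM = 9 h 30 min; less 30 min break → 9 h 0 min
Fri: 11:04 AM–8:19 PM = 9 h 15 min; less 30 min break → 8 h 45 min
Sat: 7:59 AM–3:41 PM = 7 h 42 min; less 30 min break → 7 h 12 min
Sun: 9:40 AM–7:06 PM = 9 h 26 min; less 30 min break → 8 h 56 min
Total worked: 55 h 37 min = 55.62 h.
Threshold 37.5 h → overtime 18 h 7 min, regular 37 h 30 min.

Regular 37.50 hours, overtime 18.12 hours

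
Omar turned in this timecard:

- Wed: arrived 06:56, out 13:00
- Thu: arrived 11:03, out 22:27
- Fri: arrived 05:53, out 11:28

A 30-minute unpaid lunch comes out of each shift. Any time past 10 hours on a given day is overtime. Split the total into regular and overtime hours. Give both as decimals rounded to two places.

Wed: 06:56–13:00 = 6 h 4 min; less 30 min break → 5 h 34 min
Thu: 11:03–22:27 = 11 h 24 min; less 30 min break → 10 h 54 min
Fri: 05:53–11:28 = 5 h 35 min; less 30 min break → 5 h 5 min
Wed reg 5 h 34 min / OT 0 h 0 min; Thu reg 10 h 0 min / OT 0 h 54 min; Fri reg 5 h 5 min / OT 0 h 0 min.
Totals: regular 20 h 39 min, overtime 0 h 54 min.

Regular 20.65 hours, overtime 0.90 hours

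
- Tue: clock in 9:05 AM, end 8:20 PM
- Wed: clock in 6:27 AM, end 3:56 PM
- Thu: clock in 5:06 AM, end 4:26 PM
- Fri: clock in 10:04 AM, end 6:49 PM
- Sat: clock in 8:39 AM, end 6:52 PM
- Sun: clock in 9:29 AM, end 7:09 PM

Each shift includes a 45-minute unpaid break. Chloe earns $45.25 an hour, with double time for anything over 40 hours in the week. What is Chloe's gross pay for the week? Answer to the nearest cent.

Tue: 9:05 AM–8:20 PM = 11 h 15 min; less 45 min break → 10 h 30 min
Wed: 6:27 AM–3:56 PM = 9 h 29 min; less 45 min break → 8 h 44 min
Thu: 5:06 AM–4:26 PM = 11 h 20 min; less 45 min break → 10 h 35 min
Fri: 10:04 AM–6:49 PM = 8 h 45 min; less 45 min break → 8 h 0 min
Sat: 8:39 AM–6:52 PM = 10 h 13 min; less 45 min break → 9 h 28 min
Sun: 9:29 AM–7:09 PM = 9 h 40 min; less 45 min break → 8 h 55 min
Total worked: 56 h 12 min = 3372 min.
Regular 40 h 0 min = 2400 min at $45.25/h; overtime 16 h 12 min = 972 min at $90.50/h.
Pay = (2400 × $45.25 + 972 × $90.50) ÷ 60 = $3276.10.

$3276.10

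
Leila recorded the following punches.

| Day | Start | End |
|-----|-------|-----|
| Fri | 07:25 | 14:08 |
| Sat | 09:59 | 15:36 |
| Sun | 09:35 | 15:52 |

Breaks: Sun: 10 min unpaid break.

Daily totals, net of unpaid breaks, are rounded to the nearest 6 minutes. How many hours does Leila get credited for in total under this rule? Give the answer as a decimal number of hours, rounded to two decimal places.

Fri: 07:25–14:08 = 6 h 43 min → rounds to 6 h 42 min
Sat: 09:59–15:36 = 5 h 37 min → rounds to 5 h 36 min
Sun: 09:35–15:52 = 6 h 17 min − 10 min = 6 h 7 min → rounds to 6 h 6 min
Total credited: 18 h 24 min.

18.40 hours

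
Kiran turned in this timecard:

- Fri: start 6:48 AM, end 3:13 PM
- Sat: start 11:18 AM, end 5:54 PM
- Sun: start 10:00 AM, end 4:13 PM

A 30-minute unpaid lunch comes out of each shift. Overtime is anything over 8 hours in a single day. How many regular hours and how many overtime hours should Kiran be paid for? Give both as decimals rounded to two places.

Regular 19.73 hours, overtime 0.00 hours

Fri: 6:48 AM–3:13 PM = 8 h 25 min; less 30 min break → 7 h 55 min
Sat: 11:18 AM–5:54 PM = 6 h 36 min; less 30 min break → 6 h 6 min
Sun: 10:00 AM–4:13 PM = 6 h 13 min; less 30 min break → 5 h 43 min
Fri reg 7 h 55 min / OT 0 h 0 min; Sat reg 6 h 6 min / OT 0 h 0 min; Sun reg 5 h 43 min / OT 0 h 0 min.
Totals: regular 19 h 44 min, overtime 0 h 0 min.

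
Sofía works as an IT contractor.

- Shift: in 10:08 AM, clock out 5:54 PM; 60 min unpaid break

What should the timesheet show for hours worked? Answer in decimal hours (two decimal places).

Shift: 10:08 AM–5:54 PM = 7 h 46 min; less 60 min break → 6 h 46 min

6.77 hours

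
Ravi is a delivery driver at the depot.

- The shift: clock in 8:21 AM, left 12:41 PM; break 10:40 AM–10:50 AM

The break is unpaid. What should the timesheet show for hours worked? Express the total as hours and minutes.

The shift: 8:21 AM–12:41 PM = 4 h 20 min; less 10 min break → 4 h 10 min

4 h 10 min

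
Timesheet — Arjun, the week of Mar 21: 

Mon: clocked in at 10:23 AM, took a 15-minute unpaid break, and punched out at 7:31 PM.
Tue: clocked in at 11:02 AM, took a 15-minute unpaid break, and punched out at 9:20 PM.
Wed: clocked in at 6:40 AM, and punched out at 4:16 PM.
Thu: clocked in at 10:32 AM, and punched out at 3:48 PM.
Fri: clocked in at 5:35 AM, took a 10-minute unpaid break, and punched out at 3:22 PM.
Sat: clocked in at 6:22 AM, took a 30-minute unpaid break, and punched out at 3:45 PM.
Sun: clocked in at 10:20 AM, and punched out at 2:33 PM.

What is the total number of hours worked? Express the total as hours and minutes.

56 h 31 min

Mon: 10:23 AM–7:31 PM = 9 h 8 min; less 15 min break → 8 h 53 min
Tue: 11:02 AM–9:20 PM = 10 h 18 min; less 15 min break → 10 h 3 min
Wed: 6:40 AM–4:16 PM = 9 h 36 min
Thu: 10:32 AM–3:48 PM = 5 h 16 min
Fri: 5:35 AM–3:22 PM = 9 h 47 min; less 10 min break → 9 h 37 min
Sat: 6:22 AM–3:45 PM = 9 h 23 min; less 30 min break → 8 h 53 min
Sun: 10:20 AM–2:33 PM = 4 h 13 min
Total: 8 h 53 min + 10 h 3 min + 9 h 36 min + 5 h 16 min + 9 h 37 min + 8 h 53 min + 4 h 13 min = 56 h 31 min.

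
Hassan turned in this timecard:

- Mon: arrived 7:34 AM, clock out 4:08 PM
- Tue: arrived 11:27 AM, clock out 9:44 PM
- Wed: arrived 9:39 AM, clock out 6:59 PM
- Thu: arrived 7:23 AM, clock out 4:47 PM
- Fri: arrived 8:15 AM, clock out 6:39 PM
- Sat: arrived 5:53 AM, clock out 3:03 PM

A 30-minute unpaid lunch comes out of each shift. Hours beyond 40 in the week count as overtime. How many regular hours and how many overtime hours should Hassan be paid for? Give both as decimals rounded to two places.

Mon: 7:34 AM–4:08 PM = 8 h 34 min; less 30 min break → 8 h 4 min
Tue: 11:27 AM–9:44 PM = 10 h 17 min; less 30 min break → 9 h 47 min
Wed: 9:39 AM–6:59 PM = 9 h 20 min; less 30 min break → 8 h 50 min
Thu: 7:23 AM–4:47 PM = 9 h 24 min; less 30 min break → 8 h 54 min
Fri: 8:15 AM–6:39 PM = 10 h 24 min; less 30 min break → 9 h 54 min
Sat: 5:53 AM–3:03 PM = 9 h 10 min; less 30 min break → 8 h 40 min
Total worked: 54 h 9 min = 54.15 h.
Threshold 40 h → overtime 14 h 9 min, regular 40 h 0 min.

Regular 40.00 hours, overtime 14.15 hours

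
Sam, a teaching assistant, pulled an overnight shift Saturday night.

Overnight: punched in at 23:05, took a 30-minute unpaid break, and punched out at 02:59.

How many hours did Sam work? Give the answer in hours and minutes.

3 h 24 min

Overnight: 23:05 → midnight = 0 h 55 min; midnight → 02:59 = 2 h 59 min; span 3 h 54 min; less 30 min break → 3 h 24 min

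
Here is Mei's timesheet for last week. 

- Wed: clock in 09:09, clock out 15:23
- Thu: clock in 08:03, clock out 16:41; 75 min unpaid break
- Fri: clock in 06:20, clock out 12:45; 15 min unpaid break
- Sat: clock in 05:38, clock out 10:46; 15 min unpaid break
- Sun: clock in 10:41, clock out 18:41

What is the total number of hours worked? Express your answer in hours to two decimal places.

Wed: 09:09–15:23 = 6 h 14 min
Thu: 08:03–16:41 = 8 h 38 min; less 75 min break → 7 h 23 min
Fri: 06:20–12:45 = 6 h 25 min; less 15 min break → 6 h 10 min
Sat: 05:38–10:46 = 5 h 8 min; less 15 min break → 4 h 53 min
Sun: 10:41–18:41 = 8 h 0 min
Total: 6 h 14 min + 7 h 23 min + 6 h 10 min + 4 h 53 min + 8 h 0 min = 32 h 40 min.

32.67 hours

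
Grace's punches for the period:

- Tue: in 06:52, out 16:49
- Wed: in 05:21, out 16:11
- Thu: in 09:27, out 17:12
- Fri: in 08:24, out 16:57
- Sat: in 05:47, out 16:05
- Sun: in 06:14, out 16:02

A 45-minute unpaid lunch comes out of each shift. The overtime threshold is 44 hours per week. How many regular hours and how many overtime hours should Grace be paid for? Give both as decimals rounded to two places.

Tue: 06:52–16:49 = 9 h 57 min; less 45 min break → 9 h 12 min
Wed: 05:21–16:11 = 10 h 50 min; less 45 min break → 10 h 5 min
Thu: 09:27–17:12 = 7 h 45 min; less 45 min break → 7 h 0 min
Fri: 08:24–16:57 = 8 h 33 min; less 45 min break → 7 h 48 min
Sat: 05:47–16:05 = 10 h 18 min; less 45 min break → 9 h 33 min
Sun: 06:14–16:02 = 9 h 48 min; less 45 min break → 9 h 3 min
Total worked: 52 h 41 min = 52.68 h.
Threshold 44 h → overtime 8 h 41 min, regular 44 h 0 min.

Regular 44.00 hours, overtime 8.68 hours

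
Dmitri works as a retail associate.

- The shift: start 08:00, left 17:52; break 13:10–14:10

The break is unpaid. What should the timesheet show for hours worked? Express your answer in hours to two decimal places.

The shift: 08:00–17:52 = 9 h 52 min; less 60 min break → 8 h 52 min

8.87 hours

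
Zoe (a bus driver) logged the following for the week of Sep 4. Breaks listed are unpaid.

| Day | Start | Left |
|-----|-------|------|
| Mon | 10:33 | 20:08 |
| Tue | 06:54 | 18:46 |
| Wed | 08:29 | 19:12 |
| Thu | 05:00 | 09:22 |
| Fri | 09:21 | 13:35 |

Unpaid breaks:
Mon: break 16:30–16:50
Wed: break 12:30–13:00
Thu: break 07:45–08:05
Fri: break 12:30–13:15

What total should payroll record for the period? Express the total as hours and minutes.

Mon: 10:33–20:08 = 9 h 35 min; less 20 min break → 9 h 15 min
Tue: 06:54–18:46 = 11 h 52 min
Wed: 08:29–19:12 = 10 h 43 min; less 30 min break → 10 h 13 min
Thu: 05:00–09:22 = 4 h 22 min; less 20 min break → 4 h 2 min
Fri: 09:21–13:35 = 4 h 14 min; less 45 min break → 3 h 29 min
Total: 9 h 15 min + 11 h 52 min + 10 h 13 min + 4 h 2 min + 3 h 29 min = 38 h 51 min.

38 h 51 min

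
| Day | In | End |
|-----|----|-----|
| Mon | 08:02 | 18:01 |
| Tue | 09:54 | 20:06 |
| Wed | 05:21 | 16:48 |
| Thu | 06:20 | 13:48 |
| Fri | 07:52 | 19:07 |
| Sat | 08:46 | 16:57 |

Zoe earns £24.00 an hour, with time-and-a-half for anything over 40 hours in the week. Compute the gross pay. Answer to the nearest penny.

£1627.20

Mon: 08:02–18:01 = 9 h 59 min
Tue: 09:54–20:06 = 10 h 12 min
Wed: 05:21–16:48 = 11 h 27 min
Thu: 06:20–13:48 = 7 h 28 min
Fri: 07:52–19:07 = 11 h 15 min
Sat: 08:46–16:57 = 8 h 11 min
Total worked: 58 h 32 min = 3512 min.
Regular 40 h 0 min = 2400 min at £24.00/h; overtime 18 h 32 min = 1112 min at £36.00/h.
Pay = (2400 × £24.00 + 1112 × £36.00) ÷ 60 = £1627.20.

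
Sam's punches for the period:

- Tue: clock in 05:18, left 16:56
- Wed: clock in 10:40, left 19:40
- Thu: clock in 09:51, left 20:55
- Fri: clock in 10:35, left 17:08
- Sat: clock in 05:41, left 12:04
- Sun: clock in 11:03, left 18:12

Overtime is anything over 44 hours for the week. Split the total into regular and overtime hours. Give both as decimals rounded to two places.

Regular 44.00 hours, overtime 7.78 hours

Tue: 05:18–16:56 = 11 h 38 min
Wed: 10:40–19:40 = 9 h 0 min
Thu: 09:51–20:55 = 11 h 4 min
Fri: 10:35–17:08 = 6 h 33 min
Sat: 05:41–12:04 = 6 h 23 min
Sun: 11:03–18:12 = 7 h 9 min
Total worked: 51 h 47 min = 51.78 h.
Threshold 44 h → overtime 7 h 47 min, regular 44 h 0 min.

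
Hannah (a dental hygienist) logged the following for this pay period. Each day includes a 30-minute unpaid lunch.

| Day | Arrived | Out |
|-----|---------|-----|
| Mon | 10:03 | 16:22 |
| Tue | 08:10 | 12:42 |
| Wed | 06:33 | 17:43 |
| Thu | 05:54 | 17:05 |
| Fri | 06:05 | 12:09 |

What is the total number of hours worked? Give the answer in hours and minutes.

36 h 46 min

Mon: 10:03–16:22 = 6 h 19 min; less 30 min break → 5 h 49 min
Tue: 08:10–12:42 = 4 h 32 min; less 30 min break → 4 h 2 min
Wed: 06:33–17:43 = 11 h 10 min; less 30 min break → 10 h 40 min
Thu: 05:54–17:05 = 11 h 11 min; less 30 min break → 10 h 41 min
Fri: 06:05–12:09 = 6 h 4 min; less 30 min break → 5 h 34 min
Total: 5 h 49 min + 4 h 2 min + 10 h 40 min + 10 h 41 min + 5 h 34 min = 36 h 46 min.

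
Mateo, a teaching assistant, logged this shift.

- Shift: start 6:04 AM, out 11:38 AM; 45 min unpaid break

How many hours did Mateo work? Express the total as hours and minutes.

4 h 49 min

Shift: 6:04 AM–11:38 AM = 5 h 34 min; less 45 min break → 4 h 49 min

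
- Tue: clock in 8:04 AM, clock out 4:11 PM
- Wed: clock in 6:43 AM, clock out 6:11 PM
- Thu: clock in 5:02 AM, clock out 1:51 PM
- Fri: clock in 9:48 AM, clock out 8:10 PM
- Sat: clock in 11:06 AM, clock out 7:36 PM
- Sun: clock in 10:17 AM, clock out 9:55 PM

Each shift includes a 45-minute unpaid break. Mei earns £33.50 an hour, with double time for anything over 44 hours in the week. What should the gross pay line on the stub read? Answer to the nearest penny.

Tue: 8:04 AM–4:11 PM = 8 h 7 min; less 45 min break → 7 h 22 min
Wed: 6:43 AM–6:11 PM = 11 h 28 min; less 45 min break → 10 h 43 min
Thu: 5:02 AM–1:51 PM = 8 h 49 min; less 45 min break → 8 h 4 min
Fri: 9:48 AM–8:10 PM = 10 h 22 min; less 45 min break → 9 h 37 min
Sat: 11:06 AM–7:36 PM = 8 h 30 min; less 45 min break → 7 h 45 min
Sun: 10:17 AM–9:55 PM = 11 h 38 min; less 45 min break → 10 h 53 min
Total worked: 54 h 24 min = 3264 min.
Regular 44 h 0 min = 2640 min at £33.50/h; overtime 10 h 24 min = 624 min at £67.00/h.
Pay = (2640 × £33.50 + 624 × £67.00) ÷ 60 = £2170.80.

£2170.80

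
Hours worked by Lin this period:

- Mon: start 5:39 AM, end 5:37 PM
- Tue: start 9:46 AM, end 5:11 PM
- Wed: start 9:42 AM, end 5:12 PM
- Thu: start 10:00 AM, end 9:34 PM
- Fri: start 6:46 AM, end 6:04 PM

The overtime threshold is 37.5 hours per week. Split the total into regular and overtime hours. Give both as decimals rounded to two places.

Mon: 5:39 AM–5:37 PM = 11 h 58 min
Tue: 9:46 AM–5:11 PM = 7 h 25 min
Wed: 9:42 AM–5:12 PM = 7 h 30 min
Thu: 10:00 AM–9:34 PM = 11 h 34 min
Fri: 6:46 AM–6:04 PM = 11 h 18 min
Total worked: 49 h 45 min = 49.75 h.
Threshold 37.5 h → overtime 12 h 15 min, regular 37 h 30 min.

Regular 37.50 hours, overtime 12.25 hours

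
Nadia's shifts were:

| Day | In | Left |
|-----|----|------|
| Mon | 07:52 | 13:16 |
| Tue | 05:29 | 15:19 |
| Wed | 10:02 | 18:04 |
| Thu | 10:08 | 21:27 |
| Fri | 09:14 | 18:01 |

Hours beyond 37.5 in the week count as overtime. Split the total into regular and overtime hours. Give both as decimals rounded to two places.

Mon: 07:52–13:16 = 5 h 24 min
Tue: 05:29–15:19 = 9 h 50 min
Wed: 10:02–18:04 = 8 h 2 min
Thu: 10:08–21:27 = 11 h 19 min
Fri: 09:14–18:01 = 8 h 47 min
Total worked: 43 h 22 min = 43.37 h.
Threshold 37.5 h → overtime 5 h 52 min, regular 37 h 30 min.

Regular 37.50 hours, overtime 5.87 hours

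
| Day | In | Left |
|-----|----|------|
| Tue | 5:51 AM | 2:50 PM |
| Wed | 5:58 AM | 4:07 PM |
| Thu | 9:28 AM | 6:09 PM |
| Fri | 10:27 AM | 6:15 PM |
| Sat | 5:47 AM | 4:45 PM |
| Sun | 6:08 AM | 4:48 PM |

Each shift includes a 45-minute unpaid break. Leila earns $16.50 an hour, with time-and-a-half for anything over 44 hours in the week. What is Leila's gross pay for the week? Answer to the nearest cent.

Tue: 5:51 AM–2:50 PM = 8 h 59 min; less 45 min break → 8 h 14 min
Wed: 5:58 AM–4:07 PM = 10 h 9 min; less 45 min break → 9 h 24 min
Thu: 9:28 AM–6:09 PM = 8 h 41 min; less 45 min break → 7 h 56 min
Fri: 10:27 AM–6:15 PM = 7 h 48 min; less 45 min break → 7 h 3 min
Sat: 5:47 AM–4:45 PM = 10 h 58 min; less 45 min break → 10 h 13 min
Sun: 6:08 AM–4:48 PM = 10 h 40 min; less 45 min break → 9 h 55 min
Total worked: 52 h 45 min = 3165 min.
Regular 44 h 0 min = 2640 min at $16.50/h; overtime 8 h 45 min = 525 min at $24.75/h.
Pay = (2640 × $16.50 + 525 × $24.75) ÷ 60 = $942.56.

$942.56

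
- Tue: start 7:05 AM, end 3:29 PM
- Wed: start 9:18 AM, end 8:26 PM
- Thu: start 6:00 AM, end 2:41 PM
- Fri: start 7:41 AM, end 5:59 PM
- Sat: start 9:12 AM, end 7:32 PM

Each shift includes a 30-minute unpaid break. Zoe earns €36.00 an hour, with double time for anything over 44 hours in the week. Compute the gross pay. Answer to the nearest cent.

€1753.20

Tue: 7:05 AM–3:29 PM = 8 h 24 min; less 30 min break → 7 h 54 min
Wed: 9:18 AM–8:26 PM = 11 h 8 min; less 30 min break → 10 h 38 min
Thu: 6:00 AM–2:41 PM = 8 h 41 min; less 30 min break → 8 h 11 min
Fri: 7:41 AM–5:59 PM = 10 h 18 min; less 30 min break → 9 h 48 min
Sat: 9:12 AM–7:32 PM = 10 h 20 min; less 30 min break → 9 h 50 min
Total worked: 46 h 21 min = 2781 min.
Regular 44 h 0 min = 2640 min at €36.00/h; overtime 2 h 21 min = 141 min at €72.00/h.
Pay = (2640 × €36.00 + 141 × €72.00) ÷ 60 = €1753.20.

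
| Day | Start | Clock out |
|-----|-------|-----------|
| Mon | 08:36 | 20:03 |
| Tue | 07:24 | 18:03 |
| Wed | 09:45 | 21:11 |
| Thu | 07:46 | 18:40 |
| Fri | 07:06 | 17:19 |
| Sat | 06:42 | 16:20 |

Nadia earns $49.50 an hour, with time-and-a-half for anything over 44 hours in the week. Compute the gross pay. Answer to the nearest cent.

$3684.04

Mon: 08:36–20:03 = 11 h 27 min
Tue: 07:24–18:03 = 10 h 39 min
Wed: 09:45–21:11 = 11 h 26 min
Thu: 07:46–18:40 = 10 h 54 min
Fri: 07:06–17:19 = 10 h 13 min
Sat: 06:42–16:20 = 9 h 38 min
Total worked: 64 h 17 min = 3857 min.
Regular 44 h 0 min = 2640 min at $49.50/h; overtime 20 h 17 min = 1217 min at $74.25/h.
Pay = (2640 × $49.50 + 1217 × $74.25) ÷ 60 = $3684.04.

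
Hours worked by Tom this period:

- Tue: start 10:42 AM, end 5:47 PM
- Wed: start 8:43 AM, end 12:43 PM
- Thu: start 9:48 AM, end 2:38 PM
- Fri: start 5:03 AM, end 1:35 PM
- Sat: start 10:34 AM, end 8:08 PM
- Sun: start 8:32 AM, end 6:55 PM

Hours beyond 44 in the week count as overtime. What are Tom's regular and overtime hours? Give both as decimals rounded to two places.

Regular 44.00 hours, overtime 0.40 hours

Tue: 10:42 AM–5:47 PM = 7 h 5 min
Wed: 8:43 AM–12:43 PM = 4 h 0 min
Thu: 9:48 AM–2:38 PM = 4 h 50 min
Fri: 5:03 AM–1:35 PM = 8 h 32 min
Sat: 10:34 AM–8:08 PM = 9 h 34 min
Sun: 8:32 AM–6:55 PM = 10 h 23 min
Total worked: 44 h 24 min = 44.40 h.
Threshold 44 h → overtime 0 h 24 min, regular 44 h 0 min.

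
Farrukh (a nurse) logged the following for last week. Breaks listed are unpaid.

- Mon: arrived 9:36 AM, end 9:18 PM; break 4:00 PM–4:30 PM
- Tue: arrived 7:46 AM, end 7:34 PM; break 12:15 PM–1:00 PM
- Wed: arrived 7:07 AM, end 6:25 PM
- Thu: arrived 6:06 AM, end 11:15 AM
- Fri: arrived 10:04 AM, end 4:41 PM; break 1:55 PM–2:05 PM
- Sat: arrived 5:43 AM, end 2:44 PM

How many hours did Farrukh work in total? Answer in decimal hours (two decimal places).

Mon: 9:36 AM–9:18 PM = 11 h 42 min; less 30 min break → 11 h 12 min
Tue: 7:46 AM–7:34 PM = 11 h 48 min; less 45 min break → 11 h 3 min
Wed: 7:07 AM–6:25 PM = 11 h 18 min
Thu: 6:06 AM–11:15 AM = 5 h 9 min
Fri: 10:04 AM–4:41 PM = 6 h 37 min; less 10 min break → 6 h 27 min
Sat: 5:43 AM–2:44 PM = 9 h 1 min
Total: 11 h 12 min + 11 h 3 min + 11 h 18 min + 5 h 9 min + 6 h 27 min + 9 h 1 min = 54 h 10 min.

54.17 hours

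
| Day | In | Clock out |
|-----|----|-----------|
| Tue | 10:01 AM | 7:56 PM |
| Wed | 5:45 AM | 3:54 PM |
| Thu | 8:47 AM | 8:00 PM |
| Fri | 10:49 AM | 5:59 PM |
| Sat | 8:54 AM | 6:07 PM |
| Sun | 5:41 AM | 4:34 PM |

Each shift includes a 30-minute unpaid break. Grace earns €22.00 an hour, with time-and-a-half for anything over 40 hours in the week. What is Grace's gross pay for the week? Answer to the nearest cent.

Tue: 10:01 AM–7:56 PM = 9 h 55 min; less 30 min break → 9 h 25 min
Wed: 5:45 AM–3:54 PM = 10 h 9 min; less 30 min break → 9 h 39 min
Thu: 8:47 AM–8:00 PM = 11 h 13 min; less 30 min break → 10 h 43 min
Fri: 10:49 AM–5:59 PM = 7 h 10 min; less 30 min break → 6 h 40 min
Sat: 8:54 AM–6:07 PM = 9 h 13 min; less 30 min break → 8 h 43 min
Sun: 5:41 AM–4:34 PM = 10 h 53 min; less 30 min break → 10 h 23 min
Total worked: 55 h 33 min = 3333 min.
Regular 40 h 0 min = 2400 min at €22.00/h; overtime 15 h 33 min = 933 min at €33.00/h.
Pay = (2400 × €22.00 + 933 × €33.00) ÷ 60 = €1393.15.

€1393.15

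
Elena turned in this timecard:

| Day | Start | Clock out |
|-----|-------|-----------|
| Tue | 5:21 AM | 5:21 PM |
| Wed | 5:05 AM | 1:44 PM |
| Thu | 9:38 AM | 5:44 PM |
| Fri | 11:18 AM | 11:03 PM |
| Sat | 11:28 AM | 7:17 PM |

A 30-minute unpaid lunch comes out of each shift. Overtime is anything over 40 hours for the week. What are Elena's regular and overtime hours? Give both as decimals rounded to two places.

Regular 40.00 hours, overtime 5.82 hours

Tue: 5:21 AM–5:21 PM = 12 h 0 min; less 30 min break → 11 h 30 min
Wed: 5:05 AM–1:44 PM = 8 h 39 min; less 30 min break → 8 h 9 min
Thu: 9:38 AM–5:44 PM = 8 h 6 min; less 30 min break → 7 h 36 min
Fri: 11:18 AM–11:03 PM = 11 h 45 min; less 30 min break → 11 h 15 min
Sat: 11:28 AM–7:17 PM = 7 h 49 min; less 30 min break → 7 h 19 min
Total worked: 45 h 49 min = 45.82 h.
Threshold 40 h → overtime 5 h 49 min, regular 40 h 0 min.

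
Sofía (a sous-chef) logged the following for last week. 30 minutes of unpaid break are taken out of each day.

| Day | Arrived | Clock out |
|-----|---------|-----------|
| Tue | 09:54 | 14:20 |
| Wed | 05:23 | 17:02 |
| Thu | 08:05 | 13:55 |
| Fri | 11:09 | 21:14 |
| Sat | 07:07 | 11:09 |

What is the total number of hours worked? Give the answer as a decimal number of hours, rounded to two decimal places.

33.53 hours

Tue: 09:54–14:20 = 4 h 26 min; less 30 min break → 3 h 56 min
Wed: 05:23–17:02 = 11 h 39 min; less 30 min break → 11 h 9 min
Thu: 08:05–13:55 = 5 h 50 min; less 30 min break → 5 h 20 min
Fri: 11:09–21:14 = 10 h 5 min; less 30 min break → 9 h 35 min
Sat: 07:07–11:09 = 4 h 2 min; less 30 min break → 3 h 32 min
Total: 3 h 56 min + 11 h 9 min + 5 h 20 min + 9 h 35 min + 3 h 32 min = 33 h 32 min.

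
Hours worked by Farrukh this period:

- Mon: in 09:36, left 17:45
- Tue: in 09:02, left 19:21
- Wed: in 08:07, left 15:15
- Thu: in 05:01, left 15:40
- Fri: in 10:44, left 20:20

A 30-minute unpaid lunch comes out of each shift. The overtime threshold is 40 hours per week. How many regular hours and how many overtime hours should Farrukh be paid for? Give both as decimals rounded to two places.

Mon: 09:36–17:45 = 8 h 9 min; less 30 min break → 7 h 39 min
Tue: 09:02–19:21 = 10 h 19 min; less 30 min break → 9 h 49 min
Wed: 08:07–15:15 = 7 h 8 min; less 30 min break → 6 h 38 min
Thu: 05:01–15:40 = 10 h 39 min; less 30 min break → 10 h 9 min
Fri: 10:44–20:20 = 9 h 36 min; less 30 min break → 9 h 6 min
Total worked: 43 h 21 min = 43.35 h.
Threshold 40 h → overtime 3 h 21 min, regular 40 h 0 min.

Regular 40.00 hours, overtime 3.35 hours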